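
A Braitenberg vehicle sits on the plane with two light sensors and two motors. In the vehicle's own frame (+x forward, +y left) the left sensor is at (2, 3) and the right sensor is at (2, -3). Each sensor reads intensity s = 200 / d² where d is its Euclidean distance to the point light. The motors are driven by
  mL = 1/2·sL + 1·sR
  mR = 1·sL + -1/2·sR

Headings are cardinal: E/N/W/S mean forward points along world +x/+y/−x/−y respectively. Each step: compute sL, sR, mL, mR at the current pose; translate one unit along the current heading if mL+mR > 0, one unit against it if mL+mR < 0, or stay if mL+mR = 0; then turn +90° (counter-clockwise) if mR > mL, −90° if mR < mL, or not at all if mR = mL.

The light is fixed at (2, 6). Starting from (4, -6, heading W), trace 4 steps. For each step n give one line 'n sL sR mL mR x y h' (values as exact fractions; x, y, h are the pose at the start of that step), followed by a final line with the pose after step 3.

0 8/9 200/81 236/81 -28/81 4 -6 W
1 25/13 50/29 2025/754 400/377 3 -6 N
2 200/73 40/41 7020/2993 6740/2993 3 -5 E
3 100/97 20/17 2790/1649 730/1649 4 -5 S
final 4 -6 W

n=0: pose=(4,-6,W); sL=8/9, sR=200/81; mL=236/81, mR=-28/81; mL+mR=208/81 → advance +1; mR−mL=-88/27 → turn -1·90°
n=1: pose=(3,-6,N); sL=25/13, sR=50/29; mL=2025/754, mR=400/377; mL+mR=2825/754 → advance +1; mR−mL=-1225/754 → turn -1·90°
n=2: pose=(3,-5,E); sL=200/73, sR=40/41; mL=7020/2993, mR=6740/2993; mL+mR=13760/2993 → advance +1; mR−mL=-280/2993 → turn -1·90°
n=3: pose=(4,-5,S); sL=100/97, sR=20/17; mL=2790/1649, mR=730/1649; mL+mR=3520/1649 → advance +1; mR−mL=-2060/1649 → turn -1·90°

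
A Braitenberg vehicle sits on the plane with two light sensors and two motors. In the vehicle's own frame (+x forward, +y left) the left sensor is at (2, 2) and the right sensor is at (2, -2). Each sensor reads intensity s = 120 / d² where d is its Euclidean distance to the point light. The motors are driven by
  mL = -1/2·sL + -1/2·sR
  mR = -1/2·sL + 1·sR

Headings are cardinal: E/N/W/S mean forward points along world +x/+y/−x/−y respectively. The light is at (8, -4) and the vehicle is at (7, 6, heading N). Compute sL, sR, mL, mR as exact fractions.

40/51 24/29 -1192/1479 644/1479

left sensor world pos  = (5, 8); dL² = 153
right sensor world pos = (9, 8); dR² = 145
sL = 120/153 = 40/51
sR = 120/145 = 24/29
mL = -1/2·sL + -1/2·sR = -1192/1479
mR = -1/2·sL + 1·sR = 644/1479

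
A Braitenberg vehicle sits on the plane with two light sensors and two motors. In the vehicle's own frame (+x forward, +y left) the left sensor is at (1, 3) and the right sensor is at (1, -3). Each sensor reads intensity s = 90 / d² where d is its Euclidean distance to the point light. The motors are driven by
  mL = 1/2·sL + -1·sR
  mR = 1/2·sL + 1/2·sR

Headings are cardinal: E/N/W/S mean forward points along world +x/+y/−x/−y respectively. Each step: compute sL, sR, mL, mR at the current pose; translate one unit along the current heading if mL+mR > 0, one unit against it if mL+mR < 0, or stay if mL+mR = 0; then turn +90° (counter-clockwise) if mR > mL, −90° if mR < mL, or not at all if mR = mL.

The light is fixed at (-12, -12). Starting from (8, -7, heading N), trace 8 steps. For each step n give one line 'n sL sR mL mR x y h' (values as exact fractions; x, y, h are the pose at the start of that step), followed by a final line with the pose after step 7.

n=0: pose=(8,-7,N); sL=18/65, sR=18/113; mL=-153/7345, mR=1602/7345; mL+mR=1449/7345 → advance +1; mR−mL=27/113 → turn +1·90°
n=1: pose=(8,-6,W); sL=9/37, sR=45/221; mL=-1341/16354, mR=1827/8177; mL+mR=2313/16354 → advance +1; mR−mL=135/442 → turn +1·90°
n=2: pose=(7,-6,S); sL=90/509, sR=90/281; mL=-33165/143029, mR=35550/143029; mL+mR=2385/143029 → advance +1; mR−mL=135/281 → turn +1·90°
n=3: pose=(7,-7,E); sL=45/232, sR=45/202; mL=-5895/46864, mR=9765/46864; mL+mR=1935/23432 → advance +1; mR−mL=135/404 → turn +1·90°
n=4: pose=(8,-7,N); sL=18/65, sR=18/113; mL=-153/7345, mR=1602/7345; mL+mR=1449/7345 → advance +1; mR−mL=27/113 → turn +1·90°
n=5: pose=(8,-6,W); sL=9/37, sR=45/221; mL=-1341/16354, mR=1827/8177; mL+mR=2313/16354 → advance +1; mR−mL=135/442 → turn +1·90°
n=6: pose=(7,-6,S); sL=90/509, sR=90/281; mL=-33165/143029, mR=35550/143029; mL+mR=2385/143029 → advance +1; mR−mL=135/281 → turn +1·90°
n=7: pose=(7,-7,E); sL=45/232, sR=45/202; mL=-5895/46864, mR=9765/46864; mL+mR=1935/23432 → advance +1; mR−mL=135/404 → turn +1·90°

0 18/65 18/113 -153/7345 1602/7345 8 -7 N
1 9/37 45/221 -1341/16354 1827/8177 8 -6 W
2 90/509 90/281 -33165/143029 35550/143029 7 -6 S
3 45/232 45/202 -5895/46864 9765/46864 7 -7 E
4 18/65 18/113 -153/7345 1602/7345 8 -7 N
5 9/37 45/221 -1341/16354 1827/8177 8 -6 W
6 90/509 90/281 -33165/143029 35550/143029 7 -6 S
7 45/232 45/202 -5895/46864 9765/46864 7 -7 E
final 8 -7 N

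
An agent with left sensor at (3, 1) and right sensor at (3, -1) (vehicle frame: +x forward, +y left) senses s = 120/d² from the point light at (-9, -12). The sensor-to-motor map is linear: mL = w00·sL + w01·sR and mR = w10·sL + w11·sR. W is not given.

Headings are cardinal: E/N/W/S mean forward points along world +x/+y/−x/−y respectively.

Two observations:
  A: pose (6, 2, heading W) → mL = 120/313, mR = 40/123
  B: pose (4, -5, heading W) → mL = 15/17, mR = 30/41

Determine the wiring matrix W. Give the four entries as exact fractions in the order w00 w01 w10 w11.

obs A: pose=(6,2,W) → sL=120/313, sR=40/123, mL=120/313, mR=40/123
obs B: pose=(4,-5,W) → sL=15/17, sR=30/41, mL=15/17, mR=30/41
sensor matrix S = [[120/313, 40/123], [15/17, 30/41]]; det S = -1400/218161
solve [mL_A; mL_B] = S·[w00; w01] and [mR_A; mR_B] = S·[w10; w11]:
  w00 = 1, w01 = 0, w10 = 0, w11 = 1

1 0 0 1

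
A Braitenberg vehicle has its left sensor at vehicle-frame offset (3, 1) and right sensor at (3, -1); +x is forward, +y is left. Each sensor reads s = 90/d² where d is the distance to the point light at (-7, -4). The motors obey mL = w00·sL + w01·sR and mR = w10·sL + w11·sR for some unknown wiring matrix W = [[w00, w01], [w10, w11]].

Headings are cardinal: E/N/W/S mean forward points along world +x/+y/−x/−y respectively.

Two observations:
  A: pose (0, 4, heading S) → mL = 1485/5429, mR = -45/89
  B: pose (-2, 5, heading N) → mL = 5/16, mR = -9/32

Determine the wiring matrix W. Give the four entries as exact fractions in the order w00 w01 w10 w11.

obs A: pose=(0,4,S) → sL=90/89, sR=90/61, mL=1485/5429, mR=-45/89
obs B: pose=(-2,5,N) → sL=9/16, sR=1/2, mL=5/16, mR=-9/32
sensor matrix S = [[90/89, 90/61], [9/16, 1/2]]; det S = -14085/43432
solve [mL_A; mL_B] = S·[w00; w01] and [mR_A; mR_B] = S·[w10; w11]:
  w00 = 1, w01 = -1/2, w10 = -1/2, w11 = 0

1 -1/2 -1/2 0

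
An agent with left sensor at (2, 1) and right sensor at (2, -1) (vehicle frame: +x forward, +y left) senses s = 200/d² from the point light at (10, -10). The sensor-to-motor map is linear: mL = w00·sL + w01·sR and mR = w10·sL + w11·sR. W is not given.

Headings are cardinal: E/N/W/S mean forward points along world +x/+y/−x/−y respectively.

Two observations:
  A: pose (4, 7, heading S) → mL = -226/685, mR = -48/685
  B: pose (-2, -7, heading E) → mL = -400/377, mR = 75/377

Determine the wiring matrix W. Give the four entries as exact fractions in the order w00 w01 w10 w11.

1/2 -1 -1 1

obs A: pose=(4,7,S) → sL=4/5, sR=100/137, mL=-226/685, mR=-48/685
obs B: pose=(-2,-7,E) → sL=50/29, sR=25/13, mL=-400/377, mR=75/377
sensor matrix S = [[4/5, 100/137], [50/29, 25/13]]; det S = 14460/51649
solve [mL_A; mL_B] = S·[w00; w01] and [mR_A; mR_B] = S·[w10; w11]:
  w00 = 1/2, w01 = -1, w10 = -1, w11 = 1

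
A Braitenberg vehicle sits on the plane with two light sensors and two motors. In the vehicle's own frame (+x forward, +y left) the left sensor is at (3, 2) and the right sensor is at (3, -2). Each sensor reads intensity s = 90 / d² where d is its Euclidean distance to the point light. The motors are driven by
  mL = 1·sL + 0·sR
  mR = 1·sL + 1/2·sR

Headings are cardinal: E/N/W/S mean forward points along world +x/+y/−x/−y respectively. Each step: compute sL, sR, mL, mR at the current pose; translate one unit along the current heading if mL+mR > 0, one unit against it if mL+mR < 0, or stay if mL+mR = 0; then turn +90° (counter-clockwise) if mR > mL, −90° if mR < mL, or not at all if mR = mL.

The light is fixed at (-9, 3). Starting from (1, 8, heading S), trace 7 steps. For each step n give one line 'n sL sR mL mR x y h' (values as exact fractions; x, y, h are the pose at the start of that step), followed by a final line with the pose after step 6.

n=0: pose=(1,8,S); sL=45/74, sR=45/34; mL=45/74, mR=3195/2516; mL+mR=4725/2516 → advance +1; mR−mL=45/68 → turn +1·90°
n=1: pose=(1,7,E); sL=18/41, sR=90/173; mL=18/41, mR=4959/7093; mL+mR=8073/7093 → advance +1; mR−mL=45/173 → turn +1·90°
n=2: pose=(2,7,N); sL=9/13, sR=45/109; mL=9/13, mR=2547/2834; mL+mR=4509/2834 → advance +1; mR−mL=45/218 → turn +1·90°
n=3: pose=(2,8,W); sL=90/73, sR=90/113; mL=90/73, mR=13455/8249; mL+mR=23625/8249 → advance +1; mR−mL=45/113 → turn +1·90°
n=4: pose=(1,8,S); sL=45/74, sR=45/34; mL=45/74, mR=3195/2516; mL+mR=4725/2516 → advance +1; mR−mL=45/68 → turn +1·90°
n=5: pose=(1,7,E); sL=18/41, sR=90/173; mL=18/41, mR=4959/7093; mL+mR=8073/7093 → advance +1; mR−mL=45/173 → turn +1·90°
n=6: pose=(2,7,N); sL=9/13, sR=45/109; mL=9/13, mR=2547/2834; mL+mR=4509/2834 → advance +1; mR−mL=45/218 → turn +1·90°

0 45/74 45/34 45/74 3195/2516 1 8 S
1 18/41 90/173 18/41 4959/7093 1 7 E
2 9/13 45/109 9/13 2547/2834 2 7 N
3 90/73 90/113 90/73 13455/8249 2 8 W
4 45/74 45/34 45/74 3195/2516 1 8 S
5 18/41 90/173 18/41 4959/7093 1 7 E
6 9/13 45/109 9/13 2547/2834 2 7 N
final 2 8 W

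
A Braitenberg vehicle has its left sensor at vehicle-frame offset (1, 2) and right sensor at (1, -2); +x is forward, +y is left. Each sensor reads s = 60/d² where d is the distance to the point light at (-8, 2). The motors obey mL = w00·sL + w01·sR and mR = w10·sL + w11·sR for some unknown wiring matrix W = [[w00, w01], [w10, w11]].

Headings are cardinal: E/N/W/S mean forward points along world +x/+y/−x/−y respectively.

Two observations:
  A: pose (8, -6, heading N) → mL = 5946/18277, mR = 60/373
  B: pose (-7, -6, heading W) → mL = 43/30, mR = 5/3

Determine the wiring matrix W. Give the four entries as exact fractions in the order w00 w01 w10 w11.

obs A: pose=(8,-6,N) → sL=12/49, sR=60/373, mL=5946/18277, mR=60/373
obs B: pose=(-7,-6,W) → sL=3/5, sR=5/3, mL=43/30, mR=5/3
sensor matrix S = [[12/49, 60/373], [3/5, 5/3]]; det S = 5696/18277
solve [mL_A; mL_B] = S·[w00; w01] and [mR_A; mR_B] = S·[w10; w11]:
  w00 = 1, w01 = 1/2, w10 = 0, w11 = 1

1 1/2 0 1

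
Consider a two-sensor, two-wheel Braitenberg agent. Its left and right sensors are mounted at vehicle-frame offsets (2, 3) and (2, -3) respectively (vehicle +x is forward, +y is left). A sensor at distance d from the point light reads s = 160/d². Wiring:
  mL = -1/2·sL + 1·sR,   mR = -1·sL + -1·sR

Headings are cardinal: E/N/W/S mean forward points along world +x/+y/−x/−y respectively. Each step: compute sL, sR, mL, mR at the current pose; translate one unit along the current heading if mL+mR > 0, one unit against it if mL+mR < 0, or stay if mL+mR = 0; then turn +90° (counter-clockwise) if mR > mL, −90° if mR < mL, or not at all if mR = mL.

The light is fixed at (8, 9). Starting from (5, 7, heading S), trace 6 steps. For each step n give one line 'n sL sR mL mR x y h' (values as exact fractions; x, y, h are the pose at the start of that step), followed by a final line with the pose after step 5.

n=0: pose=(5,7,S); sL=10, sR=40/13; mL=-25/13, mR=-170/13; mL+mR=-15 → advance -1; mR−mL=-145/13 → turn -1·90°
n=1: pose=(5,8,W); sL=160/41, sR=160/29; mL=4240/1189, mR=-11200/1189; mL+mR=-240/41 → advance -1; mR−mL=-15440/1189 → turn -1·90°
n=2: pose=(6,8,N); sL=80/13, sR=80; mL=1000/13, mR=-1120/13; mL+mR=-120/13 → advance -1; mR−mL=-2120/13 → turn -1·90°
n=3: pose=(6,7,E); sL=160, sR=32/5; mL=-368/5, mR=-832/5; mL+mR=-240 → advance -1; mR−mL=-464/5 → turn -1·90°
n=4: pose=(5,7,S); sL=10, sR=40/13; mL=-25/13, mR=-170/13; mL+mR=-15 → advance -1; mR−mL=-145/13 → turn -1·90°
n=5: pose=(5,8,W); sL=160/41, sR=160/29; mL=4240/1189, mR=-11200/1189; mL+mR=-240/41 → advance -1; mR−mL=-15440/1189 → turn -1·90°

0 10 40/13 -25/13 -170/13 5 7 S
1 160/41 160/29 4240/1189 -11200/1189 5 8 W
2 80/13 80 1000/13 -1120/13 6 8 N
3 160 32/5 -368/5 -832/5 6 7 E
4 10 40/13 -25/13 -170/13 5 7 S
5 160/41 160/29 4240/1189 -11200/1189 5 8 W
final 6 8 N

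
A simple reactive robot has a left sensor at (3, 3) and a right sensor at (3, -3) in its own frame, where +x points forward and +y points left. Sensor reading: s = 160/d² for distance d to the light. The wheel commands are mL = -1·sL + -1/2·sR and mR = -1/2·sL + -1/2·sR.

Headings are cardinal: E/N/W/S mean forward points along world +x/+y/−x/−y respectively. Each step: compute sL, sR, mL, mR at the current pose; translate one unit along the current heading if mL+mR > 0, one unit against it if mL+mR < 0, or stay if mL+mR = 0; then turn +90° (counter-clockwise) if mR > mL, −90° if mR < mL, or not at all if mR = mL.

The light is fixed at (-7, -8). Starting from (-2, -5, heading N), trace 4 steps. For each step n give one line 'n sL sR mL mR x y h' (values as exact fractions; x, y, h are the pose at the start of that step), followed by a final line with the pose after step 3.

n=0: pose=(-2,-5,N); sL=4, sR=8/5; mL=-24/5, mR=-14/5; mL+mR=-38/5 → advance -1; mR−mL=2 → turn +1·90°
n=1: pose=(-2,-6,W); sL=32, sR=160/29; mL=-1008/29, mR=-544/29; mL+mR=-1552/29 → advance -1; mR−mL=16 → turn +1·90°
n=2: pose=(-1,-6,S); sL=80/41, sR=16; mL=-408/41, mR=-368/41; mL+mR=-776/41 → advance -1; mR−mL=40/41 → turn +1·90°
n=3: pose=(-1,-5,E); sL=160/117, sR=160/81; mL=-2480/1053, mR=-1760/1053; mL+mR=-4240/1053 → advance -1; mR−mL=80/117 → turn +1·90°

0 4 8/5 -24/5 -14/5 -2 -5 N
1 32 160/29 -1008/29 -544/29 -2 -6 W
2 80/41 16 -408/41 -368/41 -1 -6 S
3 160/117 160/81 -2480/1053 -1760/1053 -1 -5 E
final -2 -5 N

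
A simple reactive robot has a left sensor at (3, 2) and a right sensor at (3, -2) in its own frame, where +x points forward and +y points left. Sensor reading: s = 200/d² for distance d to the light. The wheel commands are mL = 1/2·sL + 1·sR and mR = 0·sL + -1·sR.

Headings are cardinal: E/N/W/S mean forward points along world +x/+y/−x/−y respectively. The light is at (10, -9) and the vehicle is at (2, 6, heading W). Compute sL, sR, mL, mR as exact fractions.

20/29 20/41 990/1189 -20/41

left sensor world pos  = (-1, 4); dL² = 290
right sensor world pos = (-1, 8); dR² = 410
sL = 200/290 = 20/29
sR = 200/410 = 20/41
mL = 1/2·sL + 1·sR = 990/1189
mR = 0·sL + -1·sR = -20/41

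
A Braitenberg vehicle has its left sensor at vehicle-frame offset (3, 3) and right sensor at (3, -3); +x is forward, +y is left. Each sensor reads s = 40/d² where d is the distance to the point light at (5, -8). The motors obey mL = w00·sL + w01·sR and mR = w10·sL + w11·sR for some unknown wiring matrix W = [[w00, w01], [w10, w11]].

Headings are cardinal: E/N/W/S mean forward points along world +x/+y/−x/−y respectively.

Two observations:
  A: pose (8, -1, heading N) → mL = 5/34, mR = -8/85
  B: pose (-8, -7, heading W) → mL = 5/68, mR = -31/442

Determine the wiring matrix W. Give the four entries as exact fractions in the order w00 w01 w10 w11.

obs A: pose=(8,-1,N) → sL=2/5, sR=5/17, mL=5/34, mR=-8/85
obs B: pose=(-8,-7,W) → sL=2/13, sR=5/34, mL=5/68, mR=-31/442
sensor matrix S = [[2/5, 5/17], [2/13, 5/34]]; det S = 3/221
solve [mL_A; mL_B] = S·[w00; w01] and [mR_A; mR_B] = S·[w10; w11]:
  w00 = 0, w01 = 1/2, w10 = 1/2, w11 = -1

0 1/2 1/2 -1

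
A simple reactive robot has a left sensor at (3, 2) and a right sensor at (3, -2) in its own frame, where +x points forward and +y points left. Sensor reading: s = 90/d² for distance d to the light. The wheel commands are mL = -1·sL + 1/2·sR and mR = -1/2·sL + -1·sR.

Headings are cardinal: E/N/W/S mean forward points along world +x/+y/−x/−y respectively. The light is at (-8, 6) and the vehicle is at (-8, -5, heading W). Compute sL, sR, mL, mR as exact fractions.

45/89 1 -1/178 -223/178

left sensor world pos  = (-11, -7); dL² = 178
right sensor world pos = (-11, -3); dR² = 90
sL = 90/178 = 45/89
sR = 90/90 = 1
mL = -1·sL + 1/2·sR = -1/178
mR = -1/2·sL + -1·sR = -223/178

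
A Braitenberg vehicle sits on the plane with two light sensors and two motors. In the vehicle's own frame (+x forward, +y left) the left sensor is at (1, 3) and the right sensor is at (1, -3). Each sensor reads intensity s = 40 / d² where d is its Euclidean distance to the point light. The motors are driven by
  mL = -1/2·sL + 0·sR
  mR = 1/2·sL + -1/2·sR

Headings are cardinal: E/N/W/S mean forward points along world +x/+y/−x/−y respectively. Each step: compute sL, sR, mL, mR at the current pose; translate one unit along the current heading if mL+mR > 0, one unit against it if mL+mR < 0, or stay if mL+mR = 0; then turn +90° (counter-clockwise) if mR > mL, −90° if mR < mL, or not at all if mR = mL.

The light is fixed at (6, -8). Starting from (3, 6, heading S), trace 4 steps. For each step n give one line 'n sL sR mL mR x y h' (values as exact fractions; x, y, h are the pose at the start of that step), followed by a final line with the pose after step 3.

0 40/169 8/41 -20/169 144/6929 3 6 S
1 5/41 10/37 -5/82 -225/3034 3 7 E
2 40/197 8/49 -20/197 192/9653 2 7 S
3 4/37 20/89 -2/37 -192/3293 2 8 E
final 1 8 S

n=0: pose=(3,6,S); sL=40/169, sR=8/41; mL=-20/169, mR=144/6929; mL+mR=-4/41 → advance -1; mR−mL=964/6929 → turn +1·90°
n=1: pose=(3,7,E); sL=5/41, sR=10/37; mL=-5/82, mR=-225/3034; mL+mR=-5/37 → advance -1; mR−mL=-20/1517 → turn -1·90°
n=2: pose=(2,7,S); sL=40/197, sR=8/49; mL=-20/197, mR=192/9653; mL+mR=-4/49 → advance -1; mR−mL=1172/9653 → turn +1·90°
n=3: pose=(2,8,E); sL=4/37, sR=20/89; mL=-2/37, mR=-192/3293; mL+mR=-10/89 → advance -1; mR−mL=-14/3293 → turn -1·90°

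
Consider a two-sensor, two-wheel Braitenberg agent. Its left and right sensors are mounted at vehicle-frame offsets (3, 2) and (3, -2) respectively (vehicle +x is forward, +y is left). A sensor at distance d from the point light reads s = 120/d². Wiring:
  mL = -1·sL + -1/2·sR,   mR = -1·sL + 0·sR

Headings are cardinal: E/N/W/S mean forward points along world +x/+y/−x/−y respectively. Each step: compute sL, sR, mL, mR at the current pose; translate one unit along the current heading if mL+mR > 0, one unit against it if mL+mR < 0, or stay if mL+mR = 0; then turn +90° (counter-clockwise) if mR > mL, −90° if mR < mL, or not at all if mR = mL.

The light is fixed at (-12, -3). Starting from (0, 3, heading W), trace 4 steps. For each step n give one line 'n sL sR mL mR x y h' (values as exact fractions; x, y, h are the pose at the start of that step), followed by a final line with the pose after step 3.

n=0: pose=(0,3,W); sL=120/97, sR=24/29; mL=-4644/2813, mR=-120/97; mL+mR=-8124/2813 → advance -1; mR−mL=12/29 → turn +1·90°
n=1: pose=(1,3,S); sL=20/39, sR=12/13; mL=-38/39, mR=-20/39; mL+mR=-58/39 → advance -1; mR−mL=6/13 → turn +1·90°
n=2: pose=(1,4,E); sL=120/337, sR=120/281; mL=-53940/94697, mR=-120/337; mL+mR=-87660/94697 → advance -1; mR−mL=60/281 → turn +1·90°
n=3: pose=(0,4,N); sL=3/5, sR=15/37; mL=-297/370, mR=-3/5; mL+mR=-519/370 → advance -1; mR−mL=15/74 → turn +1·90°

0 120/97 24/29 -4644/2813 -120/97 0 3 W
1 20/39 12/13 -38/39 -20/39 1 3 S
2 120/337 120/281 -53940/94697 -120/337 1 4 E
3 3/5 15/37 -297/370 -3/5 0 4 N
final 0 3 W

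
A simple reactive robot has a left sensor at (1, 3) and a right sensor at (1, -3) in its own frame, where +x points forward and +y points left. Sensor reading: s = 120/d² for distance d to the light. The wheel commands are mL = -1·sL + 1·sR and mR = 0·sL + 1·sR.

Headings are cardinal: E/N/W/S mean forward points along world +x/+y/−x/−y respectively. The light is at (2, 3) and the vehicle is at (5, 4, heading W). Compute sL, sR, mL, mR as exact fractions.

left sensor world pos  = (4, 1); dL² = 8
right sensor world pos = (4, 7); dR² = 20
sL = 120/8 = 15
sR = 120/20 = 6
mL = -1·sL + 1·sR = -9
mR = 0·sL + 1·sR = 6

15 6 -9 6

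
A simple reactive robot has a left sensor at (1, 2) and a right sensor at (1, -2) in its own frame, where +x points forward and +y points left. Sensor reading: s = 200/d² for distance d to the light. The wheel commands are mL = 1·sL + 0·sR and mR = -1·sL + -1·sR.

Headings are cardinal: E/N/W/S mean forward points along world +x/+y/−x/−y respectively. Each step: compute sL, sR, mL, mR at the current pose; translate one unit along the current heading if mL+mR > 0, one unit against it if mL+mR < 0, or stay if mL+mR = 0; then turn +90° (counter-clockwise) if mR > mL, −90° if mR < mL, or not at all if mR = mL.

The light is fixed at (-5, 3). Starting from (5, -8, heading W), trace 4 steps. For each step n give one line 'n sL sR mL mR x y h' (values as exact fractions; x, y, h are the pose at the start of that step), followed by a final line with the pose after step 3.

n=0: pose=(5,-8,W); sL=4/5, sR=100/81; mL=4/5, mR=-824/405; mL+mR=-100/81 → advance -1; mR−mL=-1148/405 → turn -1·90°
n=1: pose=(6,-8,N); sL=200/181, sR=200/269; mL=200/181, mR=-90000/48689; mL+mR=-200/269 → advance -1; mR−mL=-143800/48689 → turn -1·90°
n=2: pose=(6,-9,E); sL=50/61, sR=10/17; mL=50/61, mR=-1460/1037; mL+mR=-10/17 → advance -1; mR−mL=-2310/1037 → turn -1·90°
n=3: pose=(5,-9,S); sL=200/313, sR=200/233; mL=200/313, mR=-109200/72929; mL+mR=-200/233 → advance -1; mR−mL=-155800/72929 → turn -1·90°

0 4/5 100/81 4/5 -824/405 5 -8 W
1 200/181 200/269 200/181 -90000/48689 6 -8 N
2 50/61 10/17 50/61 -1460/1037 6 -9 E
3 200/313 200/233 200/313 -109200/72929 5 -9 S
final 5 -8 W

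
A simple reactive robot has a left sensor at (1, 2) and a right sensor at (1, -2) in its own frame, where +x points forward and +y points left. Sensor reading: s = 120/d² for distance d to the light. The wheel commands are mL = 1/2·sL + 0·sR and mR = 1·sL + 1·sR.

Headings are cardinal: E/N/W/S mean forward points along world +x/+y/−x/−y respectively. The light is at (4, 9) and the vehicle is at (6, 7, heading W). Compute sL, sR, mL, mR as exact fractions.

120/17 120 60/17 2160/17

left sensor world pos  = (5, 5); dL² = 17
right sensor world pos = (5, 9); dR² = 1
sL = 120/17 = 120/17
sR = 120/1 = 120
mL = 1/2·sL + 0·sR = 60/17
mR = 1·sL + 1·sR = 2160/17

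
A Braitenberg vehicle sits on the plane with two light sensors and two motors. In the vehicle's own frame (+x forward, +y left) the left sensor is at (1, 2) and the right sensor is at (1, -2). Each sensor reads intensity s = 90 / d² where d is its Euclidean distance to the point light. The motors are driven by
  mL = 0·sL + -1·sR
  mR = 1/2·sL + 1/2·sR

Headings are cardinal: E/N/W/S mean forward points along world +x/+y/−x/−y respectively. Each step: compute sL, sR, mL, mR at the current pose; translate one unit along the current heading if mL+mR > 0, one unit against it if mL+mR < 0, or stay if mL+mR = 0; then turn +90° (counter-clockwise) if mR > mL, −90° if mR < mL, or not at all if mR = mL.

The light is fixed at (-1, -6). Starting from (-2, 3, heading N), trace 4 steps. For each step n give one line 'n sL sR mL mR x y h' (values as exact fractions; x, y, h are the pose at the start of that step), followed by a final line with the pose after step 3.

0 90/109 90/101 -90/101 9450/11009 -2 3 N
1 9/4 45/52 -45/52 81/52 -2 2 W
2 90/49 18/13 -18/13 1026/637 -3 2 S
3 45/41 45/13 -45/13 1215/533 -3 1 E
final -4 1 N

n=0: pose=(-2,3,N); sL=90/109, sR=90/101; mL=-90/101, mR=9450/11009; mL+mR=-360/11009 → advance -1; mR−mL=19260/11009 → turn +1·90°
n=1: pose=(-2,2,W); sL=9/4, sR=45/52; mL=-45/52, mR=81/52; mL+mR=9/13 → advance +1; mR−mL=63/26 → turn +1·90°
n=2: pose=(-3,2,S); sL=90/49, sR=18/13; mL=-18/13, mR=1026/637; mL+mR=144/637 → advance +1; mR−mL=1908/637 → turn +1·90°
n=3: pose=(-3,1,E); sL=45/41, sR=45/13; mL=-45/13, mR=1215/533; mL+mR=-630/533 → advance -1; mR−mL=3060/533 → turn +1·90°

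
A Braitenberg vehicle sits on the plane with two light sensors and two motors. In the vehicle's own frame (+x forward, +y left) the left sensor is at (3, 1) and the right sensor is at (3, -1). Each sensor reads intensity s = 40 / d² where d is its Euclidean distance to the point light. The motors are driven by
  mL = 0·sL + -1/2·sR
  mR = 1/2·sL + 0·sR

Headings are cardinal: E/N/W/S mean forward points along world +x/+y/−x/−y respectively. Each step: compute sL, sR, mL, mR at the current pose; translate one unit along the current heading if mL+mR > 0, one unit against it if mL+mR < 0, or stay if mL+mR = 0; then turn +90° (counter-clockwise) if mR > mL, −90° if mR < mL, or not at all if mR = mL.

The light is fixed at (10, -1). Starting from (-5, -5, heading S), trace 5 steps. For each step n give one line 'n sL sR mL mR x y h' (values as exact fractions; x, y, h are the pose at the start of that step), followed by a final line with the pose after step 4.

n=0: pose=(-5,-5,S); sL=8/49, sR=8/61; mL=-4/61, mR=4/49; mL+mR=48/2989 → advance +1; mR−mL=440/2989 → turn +1·90°
n=1: pose=(-5,-6,E); sL=1/4, sR=2/9; mL=-1/9, mR=1/8; mL+mR=1/72 → advance +1; mR−mL=17/72 → turn +1·90°
n=2: pose=(-4,-6,N); sL=40/229, sR=40/173; mL=-20/173, mR=20/229; mL+mR=-1120/39617 → advance -1; mR−mL=8040/39617 → turn +1·90°
n=3: pose=(-4,-7,W); sL=20/169, sR=20/157; mL=-10/157, mR=10/169; mL+mR=-120/26533 → advance -1; mR−mL=3260/26533 → turn +1·90°
n=4: pose=(-3,-7,S); sL=8/45, sR=40/277; mL=-20/277, mR=4/45; mL+mR=208/12465 → advance +1; mR−mL=2008/12465 → turn +1·90°

0 8/49 8/61 -4/61 4/49 -5 -5 S
1 1/4 2/9 -1/9 1/8 -5 -6 E
2 40/229 40/173 -20/173 20/229 -4 -6 N
3 20/169 20/157 -10/157 10/169 -4 -7 W
4 8/45 40/277 -20/277 4/45 -3 -7 S
final -3 -8 E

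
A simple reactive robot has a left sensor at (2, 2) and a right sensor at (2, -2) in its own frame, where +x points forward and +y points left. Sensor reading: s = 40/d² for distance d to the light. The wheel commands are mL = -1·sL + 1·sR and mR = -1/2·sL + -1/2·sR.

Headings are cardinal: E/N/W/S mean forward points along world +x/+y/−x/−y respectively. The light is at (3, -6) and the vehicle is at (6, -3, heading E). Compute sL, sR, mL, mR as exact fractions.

4/5 20/13 48/65 -76/65

left sensor world pos  = (8, -1); dL² = 50
right sensor world pos = (8, -5); dR² = 26
sL = 40/50 = 4/5
sR = 40/26 = 20/13
mL = -1·sL + 1·sR = 48/65
mR = -1/2·sL + -1/2·sR = -76/65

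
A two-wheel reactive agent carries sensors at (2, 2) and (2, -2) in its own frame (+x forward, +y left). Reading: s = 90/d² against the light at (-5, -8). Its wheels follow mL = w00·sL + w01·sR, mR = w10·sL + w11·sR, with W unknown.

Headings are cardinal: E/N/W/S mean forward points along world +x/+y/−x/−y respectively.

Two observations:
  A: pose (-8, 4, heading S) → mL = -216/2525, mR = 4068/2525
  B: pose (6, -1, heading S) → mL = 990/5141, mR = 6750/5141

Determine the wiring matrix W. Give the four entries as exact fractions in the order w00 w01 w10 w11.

-1/2 1/2 1 1

obs A: pose=(-8,4,S) → sL=90/101, sR=18/25, mL=-216/2525, mR=4068/2525
obs B: pose=(6,-1,S) → sL=45/97, sR=45/53, mL=990/5141, mR=6750/5141
sensor matrix S = [[90/101, 18/25], [45/97, 45/53]]; det S = 1097064/2596205
solve [mL_A; mL_B] = S·[w00; w01] and [mR_A; mR_B] = S·[w10; w11]:
  w00 = -1/2, w01 = 1/2, w10 = 1, w11 = 1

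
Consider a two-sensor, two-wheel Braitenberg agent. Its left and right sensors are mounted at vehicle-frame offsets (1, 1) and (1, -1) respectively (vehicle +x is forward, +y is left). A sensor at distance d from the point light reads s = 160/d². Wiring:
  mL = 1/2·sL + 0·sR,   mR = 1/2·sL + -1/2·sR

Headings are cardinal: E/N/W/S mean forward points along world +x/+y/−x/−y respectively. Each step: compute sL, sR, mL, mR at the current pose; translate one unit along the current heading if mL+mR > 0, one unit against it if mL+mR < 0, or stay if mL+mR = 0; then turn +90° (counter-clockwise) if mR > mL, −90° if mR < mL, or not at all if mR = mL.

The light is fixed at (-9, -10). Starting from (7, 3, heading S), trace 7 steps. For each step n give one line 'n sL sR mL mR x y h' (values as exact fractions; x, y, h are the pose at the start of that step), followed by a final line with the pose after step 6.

n=0: pose=(7,3,S); sL=160/433, sR=160/369; mL=80/433, mR=-5120/159777; mL+mR=24400/159777 → advance +1; mR−mL=-80/369 → turn -1·90°
n=1: pose=(7,2,W); sL=80/173, sR=80/197; mL=40/173, mR=960/34081; mL+mR=8840/34081 → advance +1; mR−mL=-40/197 → turn -1·90°
n=2: pose=(6,2,N); sL=32/73, sR=32/85; mL=16/73, mR=192/6205; mL+mR=1552/6205 → advance +1; mR−mL=-16/85 → turn -1·90°
n=3: pose=(6,3,E); sL=40/113, sR=2/5; mL=20/113, mR=-13/565; mL+mR=87/565 → advance +1; mR−mL=-1/5 → turn -1·90°
n=4: pose=(7,3,S); sL=160/433, sR=160/369; mL=80/433, mR=-5120/159777; mL+mR=24400/159777 → advance +1; mR−mL=-80/369 → turn -1·90°
n=5: pose=(7,2,W); sL=80/173, sR=80/197; mL=40/173, mR=960/34081; mL+mR=8840/34081 → advance +1; mR−mL=-40/197 → turn -1·90°
n=6: pose=(6,2,N); sL=32/73, sR=32/85; mL=16/73, mR=192/6205; mL+mR=1552/6205 → advance +1; mR−mL=-16/85 → turn -1·90°

0 160/433 160/369 80/433 -5120/159777 7 3 S
1 80/173 80/197 40/173 960/34081 7 2 W
2 32/73 32/85 16/73 192/6205 6 2 N
3 40/113 2/5 20/113 -13/565 6 3 E
4 160/433 160/369 80/433 -5120/159777 7 3 S
5 80/173 80/197 40/173 960/34081 7 2 W
6 32/73 32/85 16/73 192/6205 6 2 N
final 6 3 E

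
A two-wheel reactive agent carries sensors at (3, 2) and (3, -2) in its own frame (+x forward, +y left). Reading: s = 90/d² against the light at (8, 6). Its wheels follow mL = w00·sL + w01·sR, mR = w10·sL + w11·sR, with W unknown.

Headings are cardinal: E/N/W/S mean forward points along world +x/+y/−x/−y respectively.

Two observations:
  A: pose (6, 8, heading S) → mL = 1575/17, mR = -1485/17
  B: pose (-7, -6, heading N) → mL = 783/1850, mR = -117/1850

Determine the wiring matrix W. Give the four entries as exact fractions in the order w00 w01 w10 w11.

obs A: pose=(6,8,S) → sL=90, sR=90/17, mL=1575/17, mR=-1485/17
obs B: pose=(-7,-6,N) → sL=9/37, sR=9/25, mL=783/1850, mR=-117/1850
sensor matrix S = [[90, 90/17], [9/37, 9/25]]; det S = 97848/3145
solve [mL_A; mL_B] = S·[w00; w01] and [mR_A; mR_B] = S·[w10; w11]:
  w00 = 1, w01 = 1/2, w10 = -1, w11 = 1/2

1 1/2 -1 1/2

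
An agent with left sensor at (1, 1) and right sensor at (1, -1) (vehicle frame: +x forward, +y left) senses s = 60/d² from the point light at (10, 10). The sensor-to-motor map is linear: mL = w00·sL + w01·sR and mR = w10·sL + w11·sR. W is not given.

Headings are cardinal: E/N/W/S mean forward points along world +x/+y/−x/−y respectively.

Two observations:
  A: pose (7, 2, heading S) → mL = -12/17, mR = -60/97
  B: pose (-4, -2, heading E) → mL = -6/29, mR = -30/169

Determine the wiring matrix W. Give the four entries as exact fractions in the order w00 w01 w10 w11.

-1 0 0 -1

obs A: pose=(7,2,S) → sL=12/17, sR=60/97, mL=-12/17, mR=-60/97
obs B: pose=(-4,-2,E) → sL=6/29, sR=30/169, mL=-6/29, mR=-30/169
sensor matrix S = [[12/17, 60/97], [6/29, 30/169]]; det S = -21600/8081749
solve [mL_A; mL_B] = S·[w00; w01] and [mR_A; mR_B] = S·[w10; w11]:
  w00 = -1, w01 = 0, w10 = 0, w11 = -1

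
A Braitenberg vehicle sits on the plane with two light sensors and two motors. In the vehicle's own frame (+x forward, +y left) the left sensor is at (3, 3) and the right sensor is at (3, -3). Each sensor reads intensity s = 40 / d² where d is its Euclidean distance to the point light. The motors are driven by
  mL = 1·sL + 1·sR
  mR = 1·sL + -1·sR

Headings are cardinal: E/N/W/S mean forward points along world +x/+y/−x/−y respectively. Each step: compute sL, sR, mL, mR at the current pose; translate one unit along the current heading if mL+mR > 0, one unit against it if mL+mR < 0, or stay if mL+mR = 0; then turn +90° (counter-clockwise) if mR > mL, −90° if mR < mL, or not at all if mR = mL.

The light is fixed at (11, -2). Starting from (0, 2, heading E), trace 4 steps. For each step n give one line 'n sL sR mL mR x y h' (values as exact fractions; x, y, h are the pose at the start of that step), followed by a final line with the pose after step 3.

0 40/113 8/13 1424/1469 -384/1469 0 2 E
1 4/5 4/17 88/85 48/85 1 2 S
2 40/169 8/41 2992/6929 288/6929 1 1 W
3 5/29 2/5 83/145 -33/145 0 1 N
final 0 2 E

n=0: pose=(0,2,E); sL=40/113, sR=8/13; mL=1424/1469, mR=-384/1469; mL+mR=80/113 → advance +1; mR−mL=-16/13 → turn -1·90°
n=1: pose=(1,2,S); sL=4/5, sR=4/17; mL=88/85, mR=48/85; mL+mR=8/5 → advance +1; mR−mL=-8/17 → turn -1·90°
n=2: pose=(1,1,W); sL=40/169, sR=8/41; mL=2992/6929, mR=288/6929; mL+mR=80/169 → advance +1; mR−mL=-16/41 → turn -1·90°
n=3: pose=(0,1,N); sL=5/29, sR=2/5; mL=83/145, mR=-33/145; mL+mR=10/29 → advance +1; mR−mL=-4/5 → turn -1·90°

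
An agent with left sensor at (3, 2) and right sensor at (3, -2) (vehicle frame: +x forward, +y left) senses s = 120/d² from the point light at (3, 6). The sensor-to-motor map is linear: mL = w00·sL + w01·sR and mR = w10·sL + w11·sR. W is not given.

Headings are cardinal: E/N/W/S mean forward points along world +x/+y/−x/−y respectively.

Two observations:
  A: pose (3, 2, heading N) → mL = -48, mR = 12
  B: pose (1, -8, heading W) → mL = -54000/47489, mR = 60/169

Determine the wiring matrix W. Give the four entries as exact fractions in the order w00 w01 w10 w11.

obs A: pose=(3,2,N) → sL=24, sR=24, mL=-48, mR=12
obs B: pose=(1,-8,W) → sL=120/281, sR=120/169, mL=-54000/47489, mR=60/169
sensor matrix S = [[24, 24], [120/281, 120/169]]; det S = 322560/47489
solve [mL_A; mL_B] = S·[w00; w01] and [mR_A; mR_B] = S·[w10; w11]:
  w00 = -1, w01 = -1, w10 = 0, w11 = 1/2

-1 -1 0 1/2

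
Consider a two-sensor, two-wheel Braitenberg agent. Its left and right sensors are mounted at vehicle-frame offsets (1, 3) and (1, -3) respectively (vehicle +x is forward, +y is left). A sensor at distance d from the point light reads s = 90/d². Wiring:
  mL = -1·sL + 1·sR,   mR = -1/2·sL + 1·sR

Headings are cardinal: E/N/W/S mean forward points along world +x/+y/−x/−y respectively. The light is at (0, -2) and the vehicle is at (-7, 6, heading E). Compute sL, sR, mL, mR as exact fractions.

90/157 90/61 8640/9577 11385/9577

left sensor world pos  = (-6, 9); dL² = 157
right sensor world pos = (-6, 3); dR² = 61
sL = 90/157 = 90/157
sR = 90/61 = 90/61
mL = -1·sL + 1·sR = 8640/9577
mR = -1/2·sL + 1·sR = 11385/9577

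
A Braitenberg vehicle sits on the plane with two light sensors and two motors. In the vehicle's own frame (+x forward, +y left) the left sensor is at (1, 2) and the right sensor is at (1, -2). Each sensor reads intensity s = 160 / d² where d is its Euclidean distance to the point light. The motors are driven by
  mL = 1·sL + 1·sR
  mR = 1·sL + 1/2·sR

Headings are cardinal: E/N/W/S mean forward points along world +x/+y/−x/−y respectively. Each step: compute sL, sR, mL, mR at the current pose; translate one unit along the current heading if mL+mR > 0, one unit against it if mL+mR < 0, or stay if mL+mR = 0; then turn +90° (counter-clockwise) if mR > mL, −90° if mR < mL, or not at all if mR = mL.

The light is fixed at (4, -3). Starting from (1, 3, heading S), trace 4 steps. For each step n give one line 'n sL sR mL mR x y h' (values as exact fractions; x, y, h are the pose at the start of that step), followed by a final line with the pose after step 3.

0 80/13 16/5 608/65 504/65 1 3 S
1 32/5 32/13 576/65 496/65 1 2 W
2 20/9 4 56/9 38/9 0 2 N
3 160/73 32/5 3136/365 1968/365 0 3 E
final 1 3 S

n=0: pose=(1,3,S); sL=80/13, sR=16/5; mL=608/65, mR=504/65; mL+mR=1112/65 → advance +1; mR−mL=-8/5 → turn -1·90°
n=1: pose=(1,2,W); sL=32/5, sR=32/13; mL=576/65, mR=496/65; mL+mR=1072/65 → advance +1; mR−mL=-16/13 → turn -1·90°
n=2: pose=(0,2,N); sL=20/9, sR=4; mL=56/9, mR=38/9; mL+mR=94/9 → advance +1; mR−mL=-2 → turn -1·90°
n=3: pose=(0,3,E); sL=160/73, sR=32/5; mL=3136/365, mR=1968/365; mL+mR=5104/365 → advance +1; mR−mL=-16/5 → turn -1·90°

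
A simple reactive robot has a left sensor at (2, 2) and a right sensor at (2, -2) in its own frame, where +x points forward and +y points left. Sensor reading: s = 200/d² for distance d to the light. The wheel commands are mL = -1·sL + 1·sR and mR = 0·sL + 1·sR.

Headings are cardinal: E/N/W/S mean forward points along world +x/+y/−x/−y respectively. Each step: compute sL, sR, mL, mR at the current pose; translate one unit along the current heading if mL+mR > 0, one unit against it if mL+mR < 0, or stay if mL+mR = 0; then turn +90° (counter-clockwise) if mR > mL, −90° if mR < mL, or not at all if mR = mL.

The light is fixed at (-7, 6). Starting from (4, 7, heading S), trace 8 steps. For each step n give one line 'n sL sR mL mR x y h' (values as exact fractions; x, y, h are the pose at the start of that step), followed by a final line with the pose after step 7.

0 20/17 100/41 880/697 100/41 4 7 S
1 200/173 200/173 0 200/173 4 6 E
2 25/13 1 -12/13 1 5 6 N
3 200/101 200/109 -1600/11009 200/109 5 7 W
4 20/17 100/41 880/697 100/41 4 7 S
5 200/173 200/173 0 200/173 4 6 E
6 25/13 1 -12/13 1 5 6 N
7 200/101 200/109 -1600/11009 200/109 5 7 W
final 4 7 S

n=0: pose=(4,7,S); sL=20/17, sR=100/41; mL=880/697, mR=100/41; mL+mR=2580/697 → advance +1; mR−mL=20/17 → turn +1·90°
n=1: pose=(4,6,E); sL=200/173, sR=200/173; mL=0, mR=200/173; mL+mR=200/173 → advance +1; mR−mL=200/173 → turn +1·90°
n=2: pose=(5,6,N); sL=25/13, sR=1; mL=-12/13, mR=1; mL+mR=1/13 → advance +1; mR−mL=25/13 → turn +1·90°
n=3: pose=(5,7,W); sL=200/101, sR=200/109; mL=-1600/11009, mR=200/109; mL+mR=18600/11009 → advance +1; mR−mL=200/101 → turn +1·90°
n=4: pose=(4,7,S); sL=20/17, sR=100/41; mL=880/697, mR=100/41; mL+mR=2580/697 → advance +1; mR−mL=20/17 → turn +1·90°
n=5: pose=(4,6,E); sL=200/173, sR=200/173; mL=0, mR=200/173; mL+mR=200/173 → advance +1; mR−mL=200/173 → turn +1·90°
n=6: pose=(5,6,N); sL=25/13, sR=1; mL=-12/13, mR=1; mL+mR=1/13 → advance +1; mR−mL=25/13 → turn +1·90°
n=7: pose=(5,7,W); sL=200/101, sR=200/109; mL=-1600/11009, mR=200/109; mL+mR=18600/11009 → advance +1; mR−mL=200/101 → turn +1·90°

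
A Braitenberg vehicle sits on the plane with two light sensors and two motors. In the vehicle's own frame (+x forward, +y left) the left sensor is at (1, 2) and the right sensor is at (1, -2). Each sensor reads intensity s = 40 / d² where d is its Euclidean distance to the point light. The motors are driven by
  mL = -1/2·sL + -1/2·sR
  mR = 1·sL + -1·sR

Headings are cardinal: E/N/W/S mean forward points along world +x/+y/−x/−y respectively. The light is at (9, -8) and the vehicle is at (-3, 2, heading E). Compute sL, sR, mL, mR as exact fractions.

left sensor world pos  = (-2, 4); dL² = 265
right sensor world pos = (-2, 0); dR² = 185
sL = 40/265 = 8/53
sR = 40/185 = 8/37
mL = -1/2·sL + -1/2·sR = -360/1961
mR = 1·sL + -1·sR = -128/1961

8/53 8/37 -360/1961 -128/1961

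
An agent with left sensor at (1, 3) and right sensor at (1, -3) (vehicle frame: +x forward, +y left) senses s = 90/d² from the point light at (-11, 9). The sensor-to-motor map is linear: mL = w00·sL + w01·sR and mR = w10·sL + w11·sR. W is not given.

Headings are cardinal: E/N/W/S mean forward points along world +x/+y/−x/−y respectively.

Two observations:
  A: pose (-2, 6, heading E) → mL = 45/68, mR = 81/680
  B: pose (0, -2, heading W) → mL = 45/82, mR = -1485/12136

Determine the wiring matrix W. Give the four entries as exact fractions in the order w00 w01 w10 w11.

0 1 1/2 -1/2

obs A: pose=(-2,6,E) → sL=9/10, sR=45/68, mL=45/68, mR=81/680
obs B: pose=(0,-2,W) → sL=45/148, sR=45/82, mL=45/82, mR=-1485/12136
sensor matrix S = [[9/10, 45/68], [45/148, 45/82]]; det S = 120771/412624
solve [mL_A; mL_B] = S·[w00; w01] and [mR_A; mR_B] = S·[w10; w11]:
  w00 = 0, w01 = 1, w10 = 1/2, w11 = -1/2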